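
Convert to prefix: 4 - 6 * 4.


'*' binds tighter: tree is (- 4 (* 6 4))
Prefix: - 4 * 6 4


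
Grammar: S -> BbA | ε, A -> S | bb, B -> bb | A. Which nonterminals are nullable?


A nonterminal is nullable iff some alternative derives ε (directly, or every symbol in it is nullable)
Nullable: {A, B, S}


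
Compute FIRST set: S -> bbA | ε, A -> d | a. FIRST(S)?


Per alternative of S: FIRST(bbA) = {b}; FIRST(ε) = {ε}
FIRST(S) = {b, ε}


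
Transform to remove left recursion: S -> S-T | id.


Left-recursive alternatives: S-T; non-recursive: id
Introduce S': S -> idS', S' -> -TS' | ε


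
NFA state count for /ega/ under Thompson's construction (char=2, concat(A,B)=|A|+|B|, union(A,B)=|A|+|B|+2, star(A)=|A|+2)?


Syntax tree has 3 char leaf(s), 0 union(s), 0 star(s)
chars contribute 3×2 = 6; each union adds +2; each star adds +2
Total: 6 + 0 + 0 = 6 states


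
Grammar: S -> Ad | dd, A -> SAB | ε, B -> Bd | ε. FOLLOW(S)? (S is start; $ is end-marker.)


$ ∈ FOLLOW(S). For each A -> αBβ: add FIRST(β)\{ε} to FOLLOW(B); if β nullable, add FOLLOW(A).
FOLLOW(S) = {$, d}


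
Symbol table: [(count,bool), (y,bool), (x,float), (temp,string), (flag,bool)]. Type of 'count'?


Lookup 'count' → type bool


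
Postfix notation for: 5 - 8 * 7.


* has higher precedence, evaluate 8*7 first
Postfix: 5 8 7 * -


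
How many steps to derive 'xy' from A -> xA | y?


Derivation: A => xA => xy
Steps: 2


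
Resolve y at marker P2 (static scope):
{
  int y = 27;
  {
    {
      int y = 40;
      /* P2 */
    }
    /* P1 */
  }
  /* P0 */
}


y declared in the same block as P2
y = 40


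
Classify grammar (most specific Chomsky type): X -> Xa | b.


Left-linear: every RHS is a terminal or one nonterminal followed by a terminal
Classification: Type 3 (Regular)


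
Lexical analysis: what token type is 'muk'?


Pattern: letter/underscore followed by alphanumerics, not a keyword
Type: IDENTIFIER


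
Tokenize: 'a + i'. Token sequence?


Scan left to right, longest-match per lexeme
Tokens: ID(a), OP(+), ID(i)


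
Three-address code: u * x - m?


Break into single-operator statements:
t1 = u * x
t2 = t1 - m


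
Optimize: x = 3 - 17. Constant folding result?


3 - 17 = -14 at compile time
Optimized: x = -14


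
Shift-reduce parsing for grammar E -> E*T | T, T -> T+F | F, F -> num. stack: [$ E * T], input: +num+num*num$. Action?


'+' can extend T; shift to build T -> T+F
Action: shift


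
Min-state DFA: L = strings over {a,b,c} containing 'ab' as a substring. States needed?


KMP-style automaton: 2 progress states + 1 absorbing accept = 3
Minimal DFA: 3 states


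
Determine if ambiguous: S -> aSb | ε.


balanced a^n…b^n: each string has a unique parse
Unambiguous


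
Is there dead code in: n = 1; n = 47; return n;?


first assignment to n is overwritten before any read
Dead: 'n = 1'


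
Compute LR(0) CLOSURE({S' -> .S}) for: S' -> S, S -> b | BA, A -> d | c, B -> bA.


Start: S' -> .S
For each item with dot before a nonterminal B, add B -> .γ for every B-production
Closure: [S' -> .S, S -> .b, S -> .BA, B -> .bA]


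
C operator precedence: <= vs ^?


'<=' is relational (level 7); '^' is bitwise XOR (level 4)
Higher level binds tighter
'<=' has higher precedence than '^'


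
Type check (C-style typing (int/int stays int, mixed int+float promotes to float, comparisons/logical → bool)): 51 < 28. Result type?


Operand types: int < int
Rule: comparison yields bool
Result type: bool


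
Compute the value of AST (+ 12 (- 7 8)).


Evaluate inner: (- 7 8) = -1
Evaluate root: (+ 12 -1) = 11
Result: 11


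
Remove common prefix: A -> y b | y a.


Common prefix: 'y'
Factored: A -> y A', A' -> b | a


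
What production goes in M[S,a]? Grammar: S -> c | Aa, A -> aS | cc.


For [S, a]: 'a' ∈ FIRST(Aa)
Entry: S -> Aa


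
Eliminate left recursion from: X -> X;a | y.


Left-recursive alternatives: X;a; non-recursive: y
Introduce X': X -> yX', X' -> ;aX' | ε


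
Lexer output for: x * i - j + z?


Scan left to right, longest-match per lexeme
Tokens: ID(x), OP(*), ID(i), OP(-), ID(j), OP(+), ID(z)


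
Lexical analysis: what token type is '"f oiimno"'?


Pattern: double-quoted sequence
Type: STRING_LITERAL


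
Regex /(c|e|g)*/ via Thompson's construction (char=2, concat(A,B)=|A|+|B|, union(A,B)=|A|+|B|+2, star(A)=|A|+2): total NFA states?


Syntax tree has 3 char leaf(s), 2 union(s), 1 star(s)
chars contribute 3×2 = 6; each union adds +2; each star adds +2
Total: 6 + 4 + 2 = 12 states


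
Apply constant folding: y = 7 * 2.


7 * 2 = 14 at compile time
Optimized: y = 14


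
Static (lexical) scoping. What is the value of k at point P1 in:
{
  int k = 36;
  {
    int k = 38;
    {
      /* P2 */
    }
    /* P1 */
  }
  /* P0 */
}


k declared in the same block as P1
k = 38


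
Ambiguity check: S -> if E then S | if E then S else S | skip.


dangling else: 'if E then if E then skip else skip' parses two ways
Ambiguous


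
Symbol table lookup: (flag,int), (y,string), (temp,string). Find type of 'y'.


Lookup 'y' → type string


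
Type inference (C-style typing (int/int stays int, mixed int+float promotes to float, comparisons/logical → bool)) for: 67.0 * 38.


Operand types: float * int
Rule: mixed int/float promotes to float; int/int stays int
Result type: float


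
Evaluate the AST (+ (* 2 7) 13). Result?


Evaluate inner: (* 2 7) = 14
Evaluate root: (+ 14 13) = 27
Result: 27


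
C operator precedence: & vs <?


'<' is relational (level 7); '&' is bitwise AND (level 5)
Higher level binds tighter
'<' has higher precedence than '&'


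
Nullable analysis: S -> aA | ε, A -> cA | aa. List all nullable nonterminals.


A nonterminal is nullable iff some alternative derives ε (directly, or every symbol in it is nullable)
Nullable: {S}


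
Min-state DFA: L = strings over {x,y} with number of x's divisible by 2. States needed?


Track (count of x) mod 2: states 0..1, accept at 0
Minimal DFA: 2 states


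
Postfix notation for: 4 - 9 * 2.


* has higher precedence, evaluate 9*2 first
Postfix: 4 9 2 * -


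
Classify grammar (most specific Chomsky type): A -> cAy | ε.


Single nonterminal LHS, but c^n y^n is not regular
Classification: Type 2 (Context-Free)


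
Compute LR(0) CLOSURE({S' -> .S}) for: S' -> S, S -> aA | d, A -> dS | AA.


Start: S' -> .S
For each item with dot before a nonterminal B, add B -> .γ for every B-production
Closure: [S' -> .S, S -> .aA, S -> .d]


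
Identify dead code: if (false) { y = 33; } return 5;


condition is constant false, so the whole block is unreachable
Dead: 'if (false) { y = 33; }'


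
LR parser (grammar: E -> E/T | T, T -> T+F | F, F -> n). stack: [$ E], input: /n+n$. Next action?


shift '/' to continue E -> E/T
Action: shift


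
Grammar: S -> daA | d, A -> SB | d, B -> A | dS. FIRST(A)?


Per alternative of A: FIRST(SB) = {d}; FIRST(d) = {d}
FIRST(A) = {d}


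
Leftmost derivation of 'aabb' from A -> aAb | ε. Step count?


Derivation: A => aAb => aaAbb => aabb
Steps: 3


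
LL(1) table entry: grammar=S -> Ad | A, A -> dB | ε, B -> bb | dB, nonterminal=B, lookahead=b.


For [B, b]: 'b' ∈ FIRST(bb)
Entry: B -> bb


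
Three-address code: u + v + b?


Break into single-operator statements:
t1 = u + v
t2 = t1 + b


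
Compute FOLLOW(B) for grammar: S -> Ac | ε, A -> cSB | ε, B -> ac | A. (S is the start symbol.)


$ ∈ FOLLOW(S). For each A -> αBβ: add FIRST(β)\{ε} to FOLLOW(B); if β nullable, add FOLLOW(A).
FOLLOW(B) = {c}


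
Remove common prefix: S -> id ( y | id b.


Common prefix: 'id'
Factored: S -> id S', S' -> ( y | b


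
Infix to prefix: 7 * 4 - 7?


left-to-right (same/higher precedence on left): tree is (- (* 7 4) 7)
Prefix: - * 7 4 7


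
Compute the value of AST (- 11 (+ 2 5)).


Evaluate inner: (+ 2 5) = 7
Evaluate root: (- 11 7) = 4
Result: 4


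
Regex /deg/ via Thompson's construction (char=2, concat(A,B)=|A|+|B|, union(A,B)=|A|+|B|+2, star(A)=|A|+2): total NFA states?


Syntax tree has 3 char leaf(s), 0 union(s), 0 star(s)
chars contribute 3×2 = 6; each union adds +2; each star adds +2
Total: 6 + 0 + 0 = 6 states


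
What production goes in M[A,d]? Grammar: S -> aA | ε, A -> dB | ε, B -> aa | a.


For [A, d]: 'd' ∈ FIRST(dB)
Entry: A -> dB


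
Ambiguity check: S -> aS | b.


right-linear, alternatives start with distinct terminals 'a' vs 'b': unique leftmost derivation
Unambiguous


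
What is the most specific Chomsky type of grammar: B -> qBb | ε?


Single nonterminal LHS, but q^n b^n is not regular
Classification: Type 2 (Context-Free)


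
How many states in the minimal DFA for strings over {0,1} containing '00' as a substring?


KMP-style automaton: 2 progress states + 1 absorbing accept = 3
Minimal DFA: 3 states


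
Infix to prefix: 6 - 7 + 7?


left-to-right (same/higher precedence on left): tree is (+ (- 6 7) 7)
Prefix: + - 6 7 7


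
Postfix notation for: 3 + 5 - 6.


Left to right (same or higher precedence on left)
Postfix: 3 5 + 6 -


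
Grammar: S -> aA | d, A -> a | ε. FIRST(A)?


Per alternative of A: FIRST(a) = {a}; FIRST(ε) = {ε}
FIRST(A) = {a, ε}


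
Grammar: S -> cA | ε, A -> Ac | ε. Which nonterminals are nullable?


A nonterminal is nullable iff some alternative derives ε (directly, or every symbol in it is nullable)
Nullable: {A, S}


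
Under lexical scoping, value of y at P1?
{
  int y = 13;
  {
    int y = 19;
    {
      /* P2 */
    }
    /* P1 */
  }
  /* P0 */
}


y declared in the same block as P1
y = 19


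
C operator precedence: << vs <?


'<<' is shift (level 8); '<' is relational (level 7)
Higher level binds tighter
'<<' has higher precedence than '<'


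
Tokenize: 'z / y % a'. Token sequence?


Scan left to right, longest-match per lexeme
Tokens: ID(z), OP(/), ID(y), OP(%), ID(a)


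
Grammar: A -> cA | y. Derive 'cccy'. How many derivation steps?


Derivation: A => cA => ccA => cccA => cccy
Steps: 4


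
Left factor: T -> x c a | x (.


Common prefix: 'x'
Factored: T -> x T', T' -> c a | (


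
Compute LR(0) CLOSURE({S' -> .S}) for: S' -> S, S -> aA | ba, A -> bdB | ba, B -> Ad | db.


Start: S' -> .S
For each item with dot before a nonterminal B, add B -> .γ for every B-production
Closure: [S' -> .S, S -> .aA, S -> .ba]


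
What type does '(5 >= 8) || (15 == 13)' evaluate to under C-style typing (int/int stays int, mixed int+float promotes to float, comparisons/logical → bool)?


Operand types: bool || bool
Rule: logical operators take bool operands and yield bool
Result type: bool


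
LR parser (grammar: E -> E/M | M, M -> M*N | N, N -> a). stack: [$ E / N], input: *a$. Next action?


'N' (not preceded by M*) is the handle for M -> N
Action: reduce (M -> N)


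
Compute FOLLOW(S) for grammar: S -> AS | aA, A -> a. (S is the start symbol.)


$ ∈ FOLLOW(S). For each A -> αBβ: add FIRST(β)\{ε} to FOLLOW(B); if β nullable, add FOLLOW(A).
FOLLOW(S) = {$}


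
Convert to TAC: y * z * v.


Break into single-operator statements:
t1 = y * z
t2 = t1 * v


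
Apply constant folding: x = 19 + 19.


19 + 19 = 38 at compile time
Optimized: x = 38


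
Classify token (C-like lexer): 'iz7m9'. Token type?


Pattern: letter/underscore followed by alphanumerics, not a keyword
Type: IDENTIFIER


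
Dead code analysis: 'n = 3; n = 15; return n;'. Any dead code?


first assignment to n is overwritten before any read
Dead: 'n = 3'


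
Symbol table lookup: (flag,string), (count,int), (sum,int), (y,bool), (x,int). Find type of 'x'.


Lookup 'x' → type int


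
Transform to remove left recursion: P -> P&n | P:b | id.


Left-recursive alternatives: P&n, P:b; non-recursive: id
Introduce P': P -> idP', P' -> &nP' | :bP' | ε


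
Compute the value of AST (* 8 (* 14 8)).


Evaluate inner: (* 14 8) = 112
Evaluate root: (* 8 112) = 896
Result: 896


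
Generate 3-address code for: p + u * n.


Break into single-operator statements:
t1 = u * n
t2 = p + t1


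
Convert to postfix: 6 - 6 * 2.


* has higher precedence, evaluate 6*2 first
Postfix: 6 6 2 * -


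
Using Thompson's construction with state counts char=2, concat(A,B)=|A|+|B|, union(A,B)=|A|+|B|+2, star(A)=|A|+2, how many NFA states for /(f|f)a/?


Syntax tree has 3 char leaf(s), 1 union(s), 0 star(s)
chars contribute 3×2 = 6; each union adds +2; each star adds +2
Total: 6 + 2 + 0 = 8 states


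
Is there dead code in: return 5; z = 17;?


statement follows a return and is unreachable
Dead: 'z = 17'


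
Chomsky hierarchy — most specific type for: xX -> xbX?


LHS has context (more than one symbol) and |LHS| ≤ |RHS|
Classification: Type 1 (Context-Sensitive)


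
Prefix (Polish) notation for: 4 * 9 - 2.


left-to-right (same/higher precedence on left): tree is (- (* 4 9) 2)
Prefix: - * 4 9 2


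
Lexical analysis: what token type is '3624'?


Pattern: digits only
Type: INTEGER_LITERAL


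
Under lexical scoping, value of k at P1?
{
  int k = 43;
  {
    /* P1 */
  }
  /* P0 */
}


P1's block does not declare k; resolves to the enclosing declaration at depth 0
k = 43


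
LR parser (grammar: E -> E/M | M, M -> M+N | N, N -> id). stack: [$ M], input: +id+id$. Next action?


shift '+' to continue M -> M+N
Action: shift


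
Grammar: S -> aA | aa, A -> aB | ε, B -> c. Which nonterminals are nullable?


A nonterminal is nullable iff some alternative derives ε (directly, or every symbol in it is nullable)
Nullable: {A}


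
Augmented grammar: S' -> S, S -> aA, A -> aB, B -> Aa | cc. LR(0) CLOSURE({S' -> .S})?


Start: S' -> .S
For each item with dot before a nonterminal B, add B -> .γ for every B-production
Closure: [S' -> .S, S -> .aA]


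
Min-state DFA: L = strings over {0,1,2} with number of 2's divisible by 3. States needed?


Track (count of 2) mod 3: states 0..2, accept at 0
Minimal DFA: 3 states


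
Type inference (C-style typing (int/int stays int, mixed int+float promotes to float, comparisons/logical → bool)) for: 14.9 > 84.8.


Operand types: float > float
Rule: comparison yields bool
Result type: bool


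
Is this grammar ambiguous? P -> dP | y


right-linear, alternatives start with distinct terminals 'd' vs 'y': unique leftmost derivation
Unambiguous


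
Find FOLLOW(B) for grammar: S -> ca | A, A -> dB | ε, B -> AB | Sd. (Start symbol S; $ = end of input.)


$ ∈ FOLLOW(S). For each A -> αBβ: add FIRST(β)\{ε} to FOLLOW(B); if β nullable, add FOLLOW(A).
FOLLOW(B) = {$, c, d}


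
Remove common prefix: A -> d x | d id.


Common prefix: 'd'
Factored: A -> d A', A' -> x | id


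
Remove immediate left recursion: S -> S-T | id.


Left-recursive alternatives: S-T; non-recursive: id
Introduce S': S -> idS', S' -> -TS' | ε


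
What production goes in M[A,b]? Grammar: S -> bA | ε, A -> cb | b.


For [A, b]: 'b' ∈ FIRST(b)
Entry: A -> b


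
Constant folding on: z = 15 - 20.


15 - 20 = -5 at compile time
Optimized: z = -5


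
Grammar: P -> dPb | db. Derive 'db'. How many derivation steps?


Derivation: P => db
Steps: 1


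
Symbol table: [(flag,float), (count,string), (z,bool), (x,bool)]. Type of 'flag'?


Lookup 'flag' → type float


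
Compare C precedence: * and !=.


'*' is multiplicative (level 10); '!=' is equality (level 6)
Higher level binds tighter
'*' has higher precedence than '!='


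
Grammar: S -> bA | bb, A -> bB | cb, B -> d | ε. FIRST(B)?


Per alternative of B: FIRST(d) = {d}; FIRST(ε) = {ε}
FIRST(B) = {d, ε}


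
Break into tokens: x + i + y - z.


Scan left to right, longest-match per lexeme
Tokens: ID(x), OP(+), ID(i), OP(+), ID(y), OP(-), ID(z)


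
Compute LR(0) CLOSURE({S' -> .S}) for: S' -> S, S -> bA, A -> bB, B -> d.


Start: S' -> .S
For each item with dot before a nonterminal B, add B -> .γ for every B-production
Closure: [S' -> .S, S -> .bA]


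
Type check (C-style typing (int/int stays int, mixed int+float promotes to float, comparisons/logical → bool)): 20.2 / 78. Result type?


Operand types: float / int
Rule: mixed int/float promotes to float; int/int stays int
Result type: float


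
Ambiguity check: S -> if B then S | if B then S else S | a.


dangling else: 'if B then if B then a else a' parses two ways
Ambiguous


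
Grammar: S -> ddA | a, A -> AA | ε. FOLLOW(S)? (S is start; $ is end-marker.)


$ ∈ FOLLOW(S). For each A -> αBβ: add FIRST(β)\{ε} to FOLLOW(B); if β nullable, add FOLLOW(A).
FOLLOW(S) = {$}


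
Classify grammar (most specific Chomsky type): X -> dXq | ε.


Single nonterminal LHS, but d^n q^n is not regular
Classification: Type 2 (Context-Free)


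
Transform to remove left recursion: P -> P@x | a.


Left-recursive alternatives: P@x; non-recursive: a
Introduce P': P -> aP', P' -> @xP' | ε


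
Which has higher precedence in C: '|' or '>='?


'>=' is relational (level 7); '|' is bitwise OR (level 3)
Higher level binds tighter
'>=' has higher precedence than '|'


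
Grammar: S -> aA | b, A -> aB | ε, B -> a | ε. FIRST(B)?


Per alternative of B: FIRST(a) = {a}; FIRST(ε) = {ε}
FIRST(B) = {a, ε}


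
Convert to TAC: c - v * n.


Break into single-operator statements:
t1 = v * n
t2 = c - t1


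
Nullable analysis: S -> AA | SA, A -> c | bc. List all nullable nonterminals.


A nonterminal is nullable iff some alternative derives ε (directly, or every symbol in it is nullable)
Nullable: {}


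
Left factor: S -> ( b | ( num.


Common prefix: '('
Factored: S -> ( S', S' -> b | num


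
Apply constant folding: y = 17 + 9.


17 + 9 = 26 at compile time
Optimized: y = 26


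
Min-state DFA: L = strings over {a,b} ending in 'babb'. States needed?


Track the longest suffix of input matching a prefix of 'babb': 5 classes (prefixes of length 0..4)
Minimal DFA: 5 states


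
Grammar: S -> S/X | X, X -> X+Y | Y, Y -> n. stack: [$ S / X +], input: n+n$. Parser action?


no handle; shift 'n'
Action: shift


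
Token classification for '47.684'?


Pattern: digits with a decimal point
Type: FLOAT_LITERAL


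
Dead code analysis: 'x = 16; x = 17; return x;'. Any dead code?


first assignment to x is overwritten before any read
Dead: 'x = 16'


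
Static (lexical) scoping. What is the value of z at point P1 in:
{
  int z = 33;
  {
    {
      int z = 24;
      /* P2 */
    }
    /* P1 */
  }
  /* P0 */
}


P1's block does not declare z; resolves to the enclosing declaration at depth 0
z = 33


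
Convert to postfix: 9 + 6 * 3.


* has higher precedence, evaluate 6*3 first
Postfix: 9 6 3 * +


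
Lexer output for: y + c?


Scan left to right, longest-match per lexeme
Tokens: ID(y), OP(+), ID(c)


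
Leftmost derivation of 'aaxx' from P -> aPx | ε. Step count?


Derivation: P => aPx => aaPxx => aaxx
Steps: 3


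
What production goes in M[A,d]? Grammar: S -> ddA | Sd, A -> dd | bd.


For [A, d]: 'd' ∈ FIRST(dd)
Entry: A -> dd


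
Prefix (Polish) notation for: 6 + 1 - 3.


left-to-right (same/higher precedence on left): tree is (- (+ 6 1) 3)
Prefix: - + 6 1 3


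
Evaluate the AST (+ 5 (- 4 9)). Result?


Evaluate inner: (- 4 9) = -5
Evaluate root: (+ 5 -5) = 0
Result: 0


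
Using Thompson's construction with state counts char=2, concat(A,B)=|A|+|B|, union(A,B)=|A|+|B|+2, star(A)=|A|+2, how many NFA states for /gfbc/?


Syntax tree has 4 char leaf(s), 0 union(s), 0 star(s)
chars contribute 4×2 = 8; each union adds +2; each star adds +2
Total: 8 + 0 + 0 = 8 states


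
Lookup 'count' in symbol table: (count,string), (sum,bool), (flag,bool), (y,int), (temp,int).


Lookup 'count' → type string


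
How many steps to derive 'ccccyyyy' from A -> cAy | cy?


Derivation: A => cAy => ccAyy => cccAyyy => ccccyyyy
Steps: 4


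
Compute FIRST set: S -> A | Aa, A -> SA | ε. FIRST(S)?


Per alternative of S: FIRST(A) = {a, ε}; FIRST(Aa) = {a}
FIRST(S) = {a, ε}


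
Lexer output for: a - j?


Scan left to right, longest-match per lexeme
Tokens: ID(a), OP(-), ID(j)


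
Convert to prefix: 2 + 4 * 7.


'*' binds tighter: tree is (+ 2 (* 4 7))
Prefix: + 2 * 4 7


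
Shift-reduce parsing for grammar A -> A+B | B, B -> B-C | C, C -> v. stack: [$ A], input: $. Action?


start symbol A on stack, input exhausted
Action: accept


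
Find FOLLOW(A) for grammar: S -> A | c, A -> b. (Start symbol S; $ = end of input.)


$ ∈ FOLLOW(S). For each A -> αBβ: add FIRST(β)\{ε} to FOLLOW(B); if β nullable, add FOLLOW(A).
FOLLOW(A) = {$}


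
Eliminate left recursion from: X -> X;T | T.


Left-recursive alternatives: X;T; non-recursive: T
Introduce X': X -> TX', X' -> ;TX' | ε


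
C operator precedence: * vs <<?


'*' is multiplicative (level 10); '<<' is shift (level 8)
Higher level binds tighter
'*' has higher precedence than '<<'


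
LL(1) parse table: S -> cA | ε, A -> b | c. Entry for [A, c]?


For [A, c]: 'c' ∈ FIRST(c)
Entry: A -> c


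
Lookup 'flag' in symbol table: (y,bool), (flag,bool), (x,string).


Lookup 'flag' → type bool


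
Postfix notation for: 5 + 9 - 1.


Left to right (same or higher precedence on left)
Postfix: 5 9 + 1 -


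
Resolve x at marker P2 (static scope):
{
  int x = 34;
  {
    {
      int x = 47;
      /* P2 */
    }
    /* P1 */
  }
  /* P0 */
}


x declared in the same block as P2
x = 47


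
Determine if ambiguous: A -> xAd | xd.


balanced x^n…d^n: each string has a unique parse
Unambiguous


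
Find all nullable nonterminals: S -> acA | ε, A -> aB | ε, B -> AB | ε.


A nonterminal is nullable iff some alternative derives ε (directly, or every symbol in it is nullable)
Nullable: {A, B, S}


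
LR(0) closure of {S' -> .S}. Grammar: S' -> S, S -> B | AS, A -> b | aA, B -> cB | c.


Start: S' -> .S
For each item with dot before a nonterminal B, add B -> .γ for every B-production
Closure: [S' -> .S, S -> .B, S -> .AS, B -> .cB, B -> .c, A -> .b, A -> .aA]


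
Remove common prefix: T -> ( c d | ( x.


Common prefix: '('
Factored: T -> ( T', T' -> c d | x


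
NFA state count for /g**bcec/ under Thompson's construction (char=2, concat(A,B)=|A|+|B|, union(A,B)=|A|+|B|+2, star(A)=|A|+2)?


Syntax tree has 5 char leaf(s), 0 union(s), 2 star(s)
chars contribute 5×2 = 10; each union adds +2; each star adds +2
Total: 10 + 0 + 4 = 14 states


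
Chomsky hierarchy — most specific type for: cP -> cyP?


LHS has context (more than one symbol) and |LHS| ≤ |RHS|
Classification: Type 1 (Context-Sensitive)


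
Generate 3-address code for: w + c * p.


Break into single-operator statements:
t1 = c * p
t2 = w + t1


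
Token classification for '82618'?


Pattern: digits only
Type: INTEGER_LITERAL


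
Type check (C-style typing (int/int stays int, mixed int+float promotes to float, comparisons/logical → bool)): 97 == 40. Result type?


Operand types: int == int
Rule: comparison yields bool
Result type: bool


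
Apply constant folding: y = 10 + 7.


10 + 7 = 17 at compile time
Optimized: y = 17


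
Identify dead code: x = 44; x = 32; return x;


first assignment to x is overwritten before any read
Dead: 'x = 44'


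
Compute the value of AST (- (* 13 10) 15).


Evaluate inner: (* 13 10) = 130
Evaluate root: (- 130 15) = 115
Result: 115


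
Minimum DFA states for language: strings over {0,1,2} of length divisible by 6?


Track length mod 6: states 0..5, accept at 0
Minimal DFA: 6 states


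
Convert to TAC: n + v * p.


Break into single-operator statements:
t1 = v * p
t2 = n + t1


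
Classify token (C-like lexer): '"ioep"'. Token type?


Pattern: double-quoted sequence
Type: STRING_LITERAL


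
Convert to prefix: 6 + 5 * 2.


'*' binds tighter: tree is (+ 6 (* 5 2))
Prefix: + 6 * 5 2


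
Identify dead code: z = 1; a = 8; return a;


z is assigned but never read
Dead: 'z = 1'


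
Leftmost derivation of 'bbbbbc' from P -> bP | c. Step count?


Derivation: P => bP => bbP => bbbP => bbbbP => bbbbbP => bbbbbc
Steps: 6


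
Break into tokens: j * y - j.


Scan left to right, longest-match per lexeme
Tokens: ID(j), OP(*), ID(y), OP(-), ID(j)


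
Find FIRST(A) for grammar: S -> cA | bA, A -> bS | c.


Per alternative of A: FIRST(bS) = {b}; FIRST(c) = {c}
FIRST(A) = {b, c}


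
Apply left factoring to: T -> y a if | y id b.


Common prefix: 'y'
Factored: T -> y T', T' -> a if | id b


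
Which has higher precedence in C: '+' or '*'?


'*' is multiplicative (level 10); '+' is additive (level 9)
Higher level binds tighter
'*' has higher precedence than '+'


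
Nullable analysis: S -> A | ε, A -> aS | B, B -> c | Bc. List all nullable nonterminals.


A nonterminal is nullable iff some alternative derives ε (directly, or every symbol in it is nullable)
Nullable: {S}


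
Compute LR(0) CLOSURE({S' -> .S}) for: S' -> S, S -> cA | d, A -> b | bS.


Start: S' -> .S
For each item with dot before a nonterminal B, add B -> .γ for every B-production
Closure: [S' -> .S, S -> .cA, S -> .d]


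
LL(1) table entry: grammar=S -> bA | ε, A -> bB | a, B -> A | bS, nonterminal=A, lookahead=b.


For [A, b]: 'b' ∈ FIRST(bB)
Entry: A -> bB


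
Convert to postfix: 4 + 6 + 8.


Left to right (same or higher precedence on left)
Postfix: 4 6 + 8 +


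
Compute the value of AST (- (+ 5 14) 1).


Evaluate inner: (+ 5 14) = 19
Evaluate root: (- 19 1) = 18
Result: 18


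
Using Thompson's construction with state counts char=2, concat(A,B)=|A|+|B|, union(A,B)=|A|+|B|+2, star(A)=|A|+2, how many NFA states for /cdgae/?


Syntax tree has 5 char leaf(s), 0 union(s), 0 star(s)
chars contribute 5×2 = 10; each union adds +2; each star adds +2
Total: 10 + 0 + 0 = 10 states


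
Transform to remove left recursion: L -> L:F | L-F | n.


Left-recursive alternatives: L:F, L-F; non-recursive: n
Introduce L': L -> nL', L' -> :FL' | -FL' | ε


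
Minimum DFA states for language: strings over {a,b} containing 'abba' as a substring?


KMP-style automaton: 4 progress states + 1 absorbing accept = 5
Minimal DFA: 5 states


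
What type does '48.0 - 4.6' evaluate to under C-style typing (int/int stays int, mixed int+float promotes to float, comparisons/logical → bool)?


Operand types: float - float
Rule: mixed int/float promotes to float; int/int stays int
Result type: float


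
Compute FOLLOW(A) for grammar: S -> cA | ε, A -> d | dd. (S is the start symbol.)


$ ∈ FOLLOW(S). For each A -> αBβ: add FIRST(β)\{ε} to FOLLOW(B); if β nullable, add FOLLOW(A).
FOLLOW(A) = {$}


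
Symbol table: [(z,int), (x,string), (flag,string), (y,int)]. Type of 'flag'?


Lookup 'flag' → type string


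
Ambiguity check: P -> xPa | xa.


balanced x^n…a^n: each string has a unique parse
Unambiguous


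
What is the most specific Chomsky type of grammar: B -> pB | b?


Right-linear: every RHS is a terminal or a terminal followed by one nonterminal
Classification: Type 3 (Regular)


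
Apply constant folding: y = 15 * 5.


15 * 5 = 75 at compile time
Optimized: y = 75


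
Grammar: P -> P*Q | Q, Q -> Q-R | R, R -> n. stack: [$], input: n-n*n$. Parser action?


no handle on stack; shift 'n'
Action: shift


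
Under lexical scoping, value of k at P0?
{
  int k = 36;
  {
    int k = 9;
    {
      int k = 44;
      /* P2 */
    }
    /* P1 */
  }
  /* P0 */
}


k declared in the same block as P0
k = 36


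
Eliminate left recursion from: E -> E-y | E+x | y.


Left-recursive alternatives: E-y, E+x; non-recursive: y
Introduce E': E -> yE', E' -> -yE' | +xE' | ε


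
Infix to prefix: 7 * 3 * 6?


left-to-right (same/higher precedence on left): tree is (* (* 7 3) 6)
Prefix: * * 7 3 6


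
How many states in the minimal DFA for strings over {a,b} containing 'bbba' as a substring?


KMP-style automaton: 4 progress states + 1 absorbing accept = 5
Minimal DFA: 5 states


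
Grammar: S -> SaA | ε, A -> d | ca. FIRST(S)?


Per alternative of S: FIRST(SaA) = {a}; FIRST(ε) = {ε}
FIRST(S) = {a, ε}


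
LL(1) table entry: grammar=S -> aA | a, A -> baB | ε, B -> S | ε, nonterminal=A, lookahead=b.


For [A, b]: 'b' ∈ FIRST(baB)
Entry: A -> baB


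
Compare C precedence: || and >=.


'>=' is relational (level 7); '||' is logical OR (level 1)
Higher level binds tighter
'>=' has higher precedence than '||'


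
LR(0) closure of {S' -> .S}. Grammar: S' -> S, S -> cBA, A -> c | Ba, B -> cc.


Start: S' -> .S
For each item with dot before a nonterminal B, add B -> .γ for every B-production
Closure: [S' -> .S, S -> .cBA]


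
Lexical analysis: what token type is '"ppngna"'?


Pattern: double-quoted sequence
Type: STRING_LITERAL


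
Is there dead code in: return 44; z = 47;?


statement follows a return and is unreachable
Dead: 'z = 47'


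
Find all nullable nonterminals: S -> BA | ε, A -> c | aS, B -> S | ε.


A nonterminal is nullable iff some alternative derives ε (directly, or every symbol in it is nullable)
Nullable: {B, S}


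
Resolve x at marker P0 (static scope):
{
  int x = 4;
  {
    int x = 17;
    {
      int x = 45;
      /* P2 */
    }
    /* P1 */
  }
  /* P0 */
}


x declared in the same block as P0
x = 4


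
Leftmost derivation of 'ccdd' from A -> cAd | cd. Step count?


Derivation: A => cAd => ccdd
Steps: 2


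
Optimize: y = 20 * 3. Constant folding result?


20 * 3 = 60 at compile time
Optimized: y = 60


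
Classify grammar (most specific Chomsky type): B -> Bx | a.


Left-linear: every RHS is a terminal or one nonterminal followed by a terminal
Classification: Type 3 (Regular)


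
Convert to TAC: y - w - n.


Break into single-operator statements:
t1 = y - w
t2 = t1 - n


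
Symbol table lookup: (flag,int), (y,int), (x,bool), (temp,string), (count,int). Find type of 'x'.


Lookup 'x' → type bool


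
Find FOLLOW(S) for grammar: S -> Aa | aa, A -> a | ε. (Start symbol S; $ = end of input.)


$ ∈ FOLLOW(S). For each A -> αBβ: add FIRST(β)\{ε} to FOLLOW(B); if β nullable, add FOLLOW(A).
FOLLOW(S) = {$}


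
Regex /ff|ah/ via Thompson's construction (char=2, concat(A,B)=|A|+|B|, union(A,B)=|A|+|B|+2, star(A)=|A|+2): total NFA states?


Syntax tree has 4 char leaf(s), 1 union(s), 0 star(s)
chars contribute 4×2 = 8; each union adds +2; each star adds +2
Total: 8 + 2 + 0 = 10 states


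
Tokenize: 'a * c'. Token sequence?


Scan left to right, longest-match per lexeme
Tokens: ID(a), OP(*), ID(c)


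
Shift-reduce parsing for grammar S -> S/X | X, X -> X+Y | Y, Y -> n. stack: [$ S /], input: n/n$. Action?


no handle ('S/' is not any RHS); shift 'n'
Action: shift


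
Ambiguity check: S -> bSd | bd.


balanced b^n…d^n: each string has a unique parse
Unambiguous


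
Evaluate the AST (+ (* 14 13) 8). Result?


Evaluate inner: (* 14 13) = 182
Evaluate root: (+ 182 8) = 190
Result: 190


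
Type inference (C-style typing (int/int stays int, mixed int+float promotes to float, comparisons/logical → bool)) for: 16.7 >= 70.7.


Operand types: float >= float
Rule: comparison yields bool
Result type: bool


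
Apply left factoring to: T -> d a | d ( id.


Common prefix: 'd'
Factored: T -> d T', T' -> a | ( id


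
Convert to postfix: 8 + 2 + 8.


Left to right (same or higher precedence on left)
Postfix: 8 2 + 8 +


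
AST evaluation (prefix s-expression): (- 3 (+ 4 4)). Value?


Evaluate inner: (+ 4 4) = 8
Evaluate root: (- 3 8) = -5
Result: -5


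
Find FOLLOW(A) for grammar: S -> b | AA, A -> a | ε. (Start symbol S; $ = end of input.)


$ ∈ FOLLOW(S). For each A -> αBβ: add FIRST(β)\{ε} to FOLLOW(B); if β nullable, add FOLLOW(A).
FOLLOW(A) = {$, a}


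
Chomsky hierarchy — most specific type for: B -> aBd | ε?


Single nonterminal LHS, but a^n d^n is not regular
Classification: Type 2 (Context-Free)


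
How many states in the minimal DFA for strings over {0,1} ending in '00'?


Track the longest suffix of input matching a prefix of '00': 3 classes (prefixes of length 0..2)
Minimal DFA: 3 states


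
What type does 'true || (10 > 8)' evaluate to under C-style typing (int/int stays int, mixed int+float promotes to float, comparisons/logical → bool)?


Operand types: bool || bool
Rule: logical operators take bool operands and yield bool
Result type: bool


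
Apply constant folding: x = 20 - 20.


20 - 20 = 0 at compile time
Optimized: x = 0


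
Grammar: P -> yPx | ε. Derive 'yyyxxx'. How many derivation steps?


Derivation: P => yPx => yyPxx => yyyPxxx => yyyxxx
Steps: 4


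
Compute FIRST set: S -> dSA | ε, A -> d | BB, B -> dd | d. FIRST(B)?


Per alternative of B: FIRST(dd) = {d}; FIRST(d) = {d}
FIRST(B) = {d}


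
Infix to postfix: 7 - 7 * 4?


* has higher precedence, evaluate 7*4 first
Postfix: 7 7 4 * -


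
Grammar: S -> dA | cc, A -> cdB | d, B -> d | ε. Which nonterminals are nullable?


A nonterminal is nullable iff some alternative derives ε (directly, or every symbol in it is nullable)
Nullable: {B}


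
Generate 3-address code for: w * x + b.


Break into single-operator statements:
t1 = w * x
t2 = t1 + b


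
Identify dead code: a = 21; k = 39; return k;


a is assigned but never read
Dead: 'a = 21'


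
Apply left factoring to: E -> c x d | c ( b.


Common prefix: 'c'
Factored: E -> c E', E' -> x d | ( b


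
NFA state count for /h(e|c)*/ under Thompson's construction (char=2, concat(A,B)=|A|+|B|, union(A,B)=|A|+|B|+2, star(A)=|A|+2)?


Syntax tree has 3 char leaf(s), 1 union(s), 1 star(s)
chars contribute 3×2 = 6; each union adds +2; each star adds +2
Total: 6 + 2 + 2 = 10 states


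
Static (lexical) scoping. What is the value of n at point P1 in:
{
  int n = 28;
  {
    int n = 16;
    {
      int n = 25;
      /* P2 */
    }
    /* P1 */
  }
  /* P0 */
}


n declared in the same block as P1
n = 16


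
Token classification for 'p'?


Pattern: letter/underscore followed by alphanumerics, not a keyword
Type: IDENTIFIER


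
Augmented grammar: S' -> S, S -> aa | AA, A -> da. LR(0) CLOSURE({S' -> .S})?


Start: S' -> .S
For each item with dot before a nonterminal B, add B -> .γ for every B-production
Closure: [S' -> .S, S -> .aa, S -> .AA, A -> .da]


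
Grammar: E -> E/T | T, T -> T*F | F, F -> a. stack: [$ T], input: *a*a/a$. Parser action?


shift '*' to continue T -> T*F
Action: shift


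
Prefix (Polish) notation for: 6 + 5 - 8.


left-to-right (same/higher precedence on left): tree is (- (+ 6 5) 8)
Prefix: - + 6 5 8


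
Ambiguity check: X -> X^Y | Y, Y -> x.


precedence layered via separate nonterminal Y: deterministic
Unambiguous


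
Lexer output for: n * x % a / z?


Scan left to right, longest-match per lexeme
Tokens: ID(n), OP(*), ID(x), OP(%), ID(a), OP(/), ID(z)


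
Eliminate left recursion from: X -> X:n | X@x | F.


Left-recursive alternatives: X:n, X@x; non-recursive: F
Introduce X': X -> FX', X' -> :nX' | @xX' | ε


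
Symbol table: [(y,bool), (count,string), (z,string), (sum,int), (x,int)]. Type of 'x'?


Lookup 'x' → type int


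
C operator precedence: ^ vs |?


'^' is bitwise XOR (level 4); '|' is bitwise OR (level 3)
Higher level binds tighter
'^' has higher precedence than '|'


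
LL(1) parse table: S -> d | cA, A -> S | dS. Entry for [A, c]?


For [A, c]: 'c' ∈ FIRST(S)
Entry: A -> S


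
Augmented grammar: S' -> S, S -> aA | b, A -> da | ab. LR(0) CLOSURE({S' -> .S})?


Start: S' -> .S
For each item with dot before a nonterminal B, add B -> .γ for every B-production
Closure: [S' -> .S, S -> .aA, S -> .b]


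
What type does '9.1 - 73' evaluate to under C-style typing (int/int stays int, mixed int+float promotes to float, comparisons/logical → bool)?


Operand types: float - int
Rule: mixed int/float promotes to float; int/int stays int
Result type: float


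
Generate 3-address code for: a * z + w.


Break into single-operator statements:
t1 = a * z
t2 = t1 + w


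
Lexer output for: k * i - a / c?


Scan left to right, longest-match per lexeme
Tokens: ID(k), OP(*), ID(i), OP(-), ID(a), OP(/), ID(c)


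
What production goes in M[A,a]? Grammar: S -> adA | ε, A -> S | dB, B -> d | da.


For [A, a]: 'a' ∈ FIRST(S)
Entry: A -> S


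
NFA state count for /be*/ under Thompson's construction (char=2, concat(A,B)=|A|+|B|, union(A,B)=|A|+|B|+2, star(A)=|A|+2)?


Syntax tree has 2 char leaf(s), 0 union(s), 1 star(s)
chars contribute 2×2 = 4; each union adds +2; each star adds +2
Total: 4 + 0 + 2 = 6 states


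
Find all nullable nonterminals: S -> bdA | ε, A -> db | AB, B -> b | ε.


A nonterminal is nullable iff some alternative derives ε (directly, or every symbol in it is nullable)
Nullable: {B, S}


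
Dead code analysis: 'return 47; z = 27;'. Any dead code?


statement follows a return and is unreachable
Dead: 'z = 27'


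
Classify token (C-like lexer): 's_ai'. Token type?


Pattern: letter/underscore followed by alphanumerics, not a keyword
Type: IDENTIFIER


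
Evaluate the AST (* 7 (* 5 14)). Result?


Evaluate inner: (* 5 14) = 70
Evaluate root: (* 7 70) = 490
Result: 490


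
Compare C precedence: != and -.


'-' is additive (level 9); '!=' is equality (level 6)
Higher level binds tighter
'-' has higher precedence than '!='


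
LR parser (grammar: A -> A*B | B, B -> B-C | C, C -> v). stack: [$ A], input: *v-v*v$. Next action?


shift '*' to continue A -> A*B
Action: shift


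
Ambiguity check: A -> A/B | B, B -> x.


precedence layered via separate nonterminal B: deterministic
Unambiguous


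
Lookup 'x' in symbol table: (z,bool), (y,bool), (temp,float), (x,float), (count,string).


Lookup 'x' → type float


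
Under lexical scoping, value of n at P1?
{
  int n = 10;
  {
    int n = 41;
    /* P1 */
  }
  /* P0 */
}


n declared in the same block as P1
n = 41


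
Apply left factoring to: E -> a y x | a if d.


Common prefix: 'a'
Factored: E -> a E', E' -> y x | if d


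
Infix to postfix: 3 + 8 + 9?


Left to right (same or higher precedence on left)
Postfix: 3 8 + 9 +


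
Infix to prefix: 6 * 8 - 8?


left-to-right (same/higher precedence on left): tree is (- (* 6 8) 8)
Prefix: - * 6 8 8


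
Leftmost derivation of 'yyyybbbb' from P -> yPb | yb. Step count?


Derivation: P => yPb => yyPbb => yyyPbbb => yyyybbbb
Steps: 4


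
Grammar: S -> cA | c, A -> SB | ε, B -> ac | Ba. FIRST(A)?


Per alternative of A: FIRST(SB) = {c}; FIRST(ε) = {ε}
FIRST(A) = {c, ε}


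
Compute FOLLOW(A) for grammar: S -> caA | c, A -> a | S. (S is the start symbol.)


$ ∈ FOLLOW(S). For each A -> αBβ: add FIRST(β)\{ε} to FOLLOW(B); if β nullable, add FOLLOW(A).
FOLLOW(A) = {$}


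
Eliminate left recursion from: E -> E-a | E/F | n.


Left-recursive alternatives: E-a, E/F; non-recursive: n
Introduce E': E -> nE', E' -> -aE' | /FE' | ε
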